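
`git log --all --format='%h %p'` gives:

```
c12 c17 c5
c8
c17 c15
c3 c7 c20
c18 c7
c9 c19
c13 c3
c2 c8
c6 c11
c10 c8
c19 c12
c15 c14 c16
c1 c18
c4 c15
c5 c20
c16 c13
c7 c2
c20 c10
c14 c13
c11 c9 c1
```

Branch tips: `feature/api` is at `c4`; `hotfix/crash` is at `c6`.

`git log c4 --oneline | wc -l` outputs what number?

11

Walking parent pointers from c4: reachable set = {c10, c13, c14, c15, c16, c2, c20, c3, c4, c7, c8}.
That is 11 commits.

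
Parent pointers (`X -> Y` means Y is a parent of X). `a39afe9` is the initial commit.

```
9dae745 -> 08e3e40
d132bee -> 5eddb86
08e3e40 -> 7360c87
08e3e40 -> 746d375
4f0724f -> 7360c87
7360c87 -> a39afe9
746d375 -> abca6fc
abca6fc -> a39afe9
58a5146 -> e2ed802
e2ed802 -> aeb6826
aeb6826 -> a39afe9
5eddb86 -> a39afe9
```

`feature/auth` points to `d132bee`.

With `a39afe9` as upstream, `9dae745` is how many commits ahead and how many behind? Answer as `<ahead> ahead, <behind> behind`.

5 ahead, 0 behind

Reachable from 9dae745: {08e3e40, 7360c87, 746d375, 9dae745, a39afe9, abca6fc}.
Reachable from a39afe9: {a39afe9}.
Only in 9dae745's history (ahead): {08e3e40, 7360c87, 746d375, 9dae745, abca6fc} — 5.
Only in a39afe9's history (behind): {} — 0.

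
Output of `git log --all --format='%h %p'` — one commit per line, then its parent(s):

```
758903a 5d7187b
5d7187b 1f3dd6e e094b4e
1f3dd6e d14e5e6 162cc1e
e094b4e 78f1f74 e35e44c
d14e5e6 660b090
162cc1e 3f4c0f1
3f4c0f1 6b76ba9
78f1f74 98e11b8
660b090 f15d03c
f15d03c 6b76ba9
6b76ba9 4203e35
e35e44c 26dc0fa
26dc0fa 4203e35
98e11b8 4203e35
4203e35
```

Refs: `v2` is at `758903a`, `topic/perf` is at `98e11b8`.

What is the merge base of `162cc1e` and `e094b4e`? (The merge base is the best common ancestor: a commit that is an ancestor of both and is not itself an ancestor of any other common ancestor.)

Ancestors of 162cc1e: {162cc1e, 3f4c0f1, 4203e35, 6b76ba9}.
Ancestors of e094b4e: {26dc0fa, 4203e35, 78f1f74, 98e11b8, e094b4e, e35e44c}.
Common ancestors: {4203e35}.
The only common ancestor is 4203e35, so it is the merge base.

4203e35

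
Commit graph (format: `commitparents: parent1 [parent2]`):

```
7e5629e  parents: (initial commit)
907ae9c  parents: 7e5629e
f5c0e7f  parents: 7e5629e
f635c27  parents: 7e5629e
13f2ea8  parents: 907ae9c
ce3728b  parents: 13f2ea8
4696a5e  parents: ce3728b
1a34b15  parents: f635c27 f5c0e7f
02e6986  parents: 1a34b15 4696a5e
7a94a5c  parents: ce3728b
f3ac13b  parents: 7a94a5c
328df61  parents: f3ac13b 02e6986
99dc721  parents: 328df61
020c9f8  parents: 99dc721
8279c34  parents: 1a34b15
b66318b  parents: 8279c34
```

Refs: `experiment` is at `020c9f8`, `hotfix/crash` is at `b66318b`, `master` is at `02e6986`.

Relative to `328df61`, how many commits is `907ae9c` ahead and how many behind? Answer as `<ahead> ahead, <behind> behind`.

Reachable from 907ae9c: {7e5629e, 907ae9c}.
Reachable from 328df61: {02e6986, 13f2ea8, 1a34b15, 328df61, 4696a5e, 7a94a5c, 7e5629e, 907ae9c, ce3728b, f3ac13b, f5c0e7f, f635c27}.
Only in 907ae9c's history (ahead): {} — 0.
Only in 328df61's history (behind): {02e6986, 13f2ea8, 1a34b15, 328df61, 4696a5e, 7a94a5c, ce3728b, f3ac13b, f5c0e7f, f635c27} — 10.

0 ahead, 10 behind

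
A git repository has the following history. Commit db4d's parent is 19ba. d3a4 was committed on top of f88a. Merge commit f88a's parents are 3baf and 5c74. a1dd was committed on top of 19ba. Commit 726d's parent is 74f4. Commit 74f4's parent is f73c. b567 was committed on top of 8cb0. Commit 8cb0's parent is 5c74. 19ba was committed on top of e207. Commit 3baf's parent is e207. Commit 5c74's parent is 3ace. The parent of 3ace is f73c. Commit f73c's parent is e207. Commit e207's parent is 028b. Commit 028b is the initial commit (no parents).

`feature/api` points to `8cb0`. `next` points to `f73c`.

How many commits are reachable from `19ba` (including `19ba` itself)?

Walking parent pointers from 19ba: reachable set = {028b, 19ba, e207}.
That is 3 commits.

3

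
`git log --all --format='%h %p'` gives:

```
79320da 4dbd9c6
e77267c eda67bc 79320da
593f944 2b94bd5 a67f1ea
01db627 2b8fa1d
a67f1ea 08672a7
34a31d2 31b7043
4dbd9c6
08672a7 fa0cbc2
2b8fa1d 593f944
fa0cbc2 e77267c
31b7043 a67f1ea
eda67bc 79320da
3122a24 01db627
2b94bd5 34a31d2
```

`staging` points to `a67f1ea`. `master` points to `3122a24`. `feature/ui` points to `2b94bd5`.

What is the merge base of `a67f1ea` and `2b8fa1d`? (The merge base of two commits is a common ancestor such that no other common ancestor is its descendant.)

Ancestors of a67f1ea: {08672a7, 4dbd9c6, 79320da, a67f1ea, e77267c, eda67bc, fa0cbc2}.
Ancestors of 2b8fa1d: {08672a7, 2b8fa1d, 2b94bd5, 31b7043, 34a31d2, 4dbd9c6, 593f944, 79320da, a67f1ea, e77267c, eda67bc, fa0cbc2}.
Common ancestors: {08672a7, 4dbd9c6, 79320da, a67f1ea, e77267c, eda67bc, fa0cbc2}.
Among these, a67f1ea is not an ancestor of any other common ancestor — it is the merge base.

a67f1ea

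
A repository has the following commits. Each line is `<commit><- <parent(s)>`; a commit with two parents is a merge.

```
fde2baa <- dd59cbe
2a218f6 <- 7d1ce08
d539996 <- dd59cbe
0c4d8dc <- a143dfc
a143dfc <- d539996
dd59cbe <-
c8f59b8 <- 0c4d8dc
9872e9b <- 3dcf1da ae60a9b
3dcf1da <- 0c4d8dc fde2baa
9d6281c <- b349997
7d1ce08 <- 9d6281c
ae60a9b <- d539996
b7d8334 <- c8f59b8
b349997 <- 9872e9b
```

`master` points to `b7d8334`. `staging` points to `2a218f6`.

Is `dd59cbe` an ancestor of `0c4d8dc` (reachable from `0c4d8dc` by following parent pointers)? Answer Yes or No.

Ancestors of 0c4d8dc (commits reachable by following parents): {0c4d8dc, a143dfc, d539996, dd59cbe}.
dd59cbe is in that set, so it is an ancestor of 0c4d8dc.

Yes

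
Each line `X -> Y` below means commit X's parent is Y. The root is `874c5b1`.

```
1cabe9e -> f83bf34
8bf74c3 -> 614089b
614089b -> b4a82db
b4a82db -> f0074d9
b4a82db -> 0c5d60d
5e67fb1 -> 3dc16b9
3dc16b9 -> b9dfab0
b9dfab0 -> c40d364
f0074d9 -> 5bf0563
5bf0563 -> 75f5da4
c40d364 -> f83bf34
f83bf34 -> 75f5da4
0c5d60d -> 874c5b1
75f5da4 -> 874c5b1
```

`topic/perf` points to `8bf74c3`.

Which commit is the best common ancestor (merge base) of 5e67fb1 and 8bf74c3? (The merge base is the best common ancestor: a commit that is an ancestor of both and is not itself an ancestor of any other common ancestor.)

Ancestors of 5e67fb1: {3dc16b9, 5e67fb1, 75f5da4, 874c5b1, b9dfab0, c40d364, f83bf34}.
Ancestors of 8bf74c3: {0c5d60d, 5bf0563, 614089b, 75f5da4, 874c5b1, 8bf74c3, b4a82db, f0074d9}.
Common ancestors: {75f5da4, 874c5b1}.
Among these, 75f5da4 is not an ancestor of any other common ancestor — it is the merge base.

75f5da4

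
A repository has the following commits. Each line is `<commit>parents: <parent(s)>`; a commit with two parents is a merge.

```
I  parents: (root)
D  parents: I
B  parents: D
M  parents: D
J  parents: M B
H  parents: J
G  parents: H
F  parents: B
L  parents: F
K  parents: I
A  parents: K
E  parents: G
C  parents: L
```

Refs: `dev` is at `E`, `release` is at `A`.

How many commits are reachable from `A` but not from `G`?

2

Reachable from A: {A, I, K}.
Reachable from G: {B, D, G, H, I, J, M}.
In A's history but not G's: {A, K} — 2 commits.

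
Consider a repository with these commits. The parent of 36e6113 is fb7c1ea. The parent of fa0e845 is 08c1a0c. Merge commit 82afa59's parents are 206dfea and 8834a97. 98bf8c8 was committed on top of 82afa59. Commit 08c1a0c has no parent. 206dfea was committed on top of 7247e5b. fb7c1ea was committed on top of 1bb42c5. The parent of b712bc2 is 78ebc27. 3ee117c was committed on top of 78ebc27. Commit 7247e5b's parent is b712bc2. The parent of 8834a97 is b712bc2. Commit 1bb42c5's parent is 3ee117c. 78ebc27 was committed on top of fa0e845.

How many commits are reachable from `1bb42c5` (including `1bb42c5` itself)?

Walking parent pointers from 1bb42c5: reachable set = {08c1a0c, 1bb42c5, 3ee117c, 78ebc27, fa0e845}.
That is 5 commits.

5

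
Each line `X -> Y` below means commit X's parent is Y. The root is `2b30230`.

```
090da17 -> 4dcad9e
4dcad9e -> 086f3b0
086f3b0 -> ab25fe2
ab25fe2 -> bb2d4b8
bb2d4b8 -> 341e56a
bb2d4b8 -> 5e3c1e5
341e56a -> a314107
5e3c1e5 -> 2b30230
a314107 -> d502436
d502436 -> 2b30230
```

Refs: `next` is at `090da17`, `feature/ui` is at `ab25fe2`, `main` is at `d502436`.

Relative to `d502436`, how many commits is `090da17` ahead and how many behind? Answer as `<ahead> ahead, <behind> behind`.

8 ahead, 0 behind

Reachable from 090da17: {086f3b0, 090da17, 2b30230, 341e56a, 4dcad9e, 5e3c1e5, a314107, ab25fe2, bb2d4b8, d502436}.
Reachable from d502436: {2b30230, d502436}.
Only in 090da17's history (ahead): {086f3b0, 090da17, 341e56a, 4dcad9e, 5e3c1e5, a314107, ab25fe2, bb2d4b8} — 8.
Only in d502436's history (behind): {} — 0.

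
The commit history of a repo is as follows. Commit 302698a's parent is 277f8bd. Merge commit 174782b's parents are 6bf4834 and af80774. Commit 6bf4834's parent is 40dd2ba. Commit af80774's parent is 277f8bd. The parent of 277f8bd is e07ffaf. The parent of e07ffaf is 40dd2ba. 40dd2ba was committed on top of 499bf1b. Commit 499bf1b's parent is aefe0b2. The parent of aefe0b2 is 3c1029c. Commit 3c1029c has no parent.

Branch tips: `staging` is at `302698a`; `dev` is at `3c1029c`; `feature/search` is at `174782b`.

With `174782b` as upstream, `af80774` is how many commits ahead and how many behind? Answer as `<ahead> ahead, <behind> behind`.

0 ahead, 2 behind

Reachable from af80774: {277f8bd, 3c1029c, 40dd2ba, 499bf1b, aefe0b2, af80774, e07ffaf}.
Reachable from 174782b: {174782b, 277f8bd, 3c1029c, 40dd2ba, 499bf1b, 6bf4834, aefe0b2, af80774, e07ffaf}.
Only in af80774's history (ahead): {} — 0.
Only in 174782b's history (behind): {174782b, 6bf4834} — 2.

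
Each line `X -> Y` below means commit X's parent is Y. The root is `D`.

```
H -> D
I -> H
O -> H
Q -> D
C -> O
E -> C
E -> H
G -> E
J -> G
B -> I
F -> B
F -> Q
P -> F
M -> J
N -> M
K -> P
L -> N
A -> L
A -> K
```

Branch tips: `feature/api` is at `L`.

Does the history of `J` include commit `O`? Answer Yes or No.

Ancestors of J (commits reachable by following parents): {C, D, E, G, H, J, O}.
O is in that set, so it is an ancestor of J.

Yes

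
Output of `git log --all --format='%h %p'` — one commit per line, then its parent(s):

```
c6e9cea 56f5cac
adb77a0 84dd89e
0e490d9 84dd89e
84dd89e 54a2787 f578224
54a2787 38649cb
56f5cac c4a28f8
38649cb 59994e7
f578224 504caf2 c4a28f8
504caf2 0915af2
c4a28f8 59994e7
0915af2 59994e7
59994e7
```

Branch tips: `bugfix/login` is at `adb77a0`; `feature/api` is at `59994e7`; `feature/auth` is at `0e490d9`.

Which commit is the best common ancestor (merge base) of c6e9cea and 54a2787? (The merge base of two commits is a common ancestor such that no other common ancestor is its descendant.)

59994e7

Ancestors of c6e9cea: {56f5cac, 59994e7, c4a28f8, c6e9cea}.
Ancestors of 54a2787: {38649cb, 54a2787, 59994e7}.
Common ancestors: {59994e7}.
The only common ancestor is 59994e7, so it is the merge base.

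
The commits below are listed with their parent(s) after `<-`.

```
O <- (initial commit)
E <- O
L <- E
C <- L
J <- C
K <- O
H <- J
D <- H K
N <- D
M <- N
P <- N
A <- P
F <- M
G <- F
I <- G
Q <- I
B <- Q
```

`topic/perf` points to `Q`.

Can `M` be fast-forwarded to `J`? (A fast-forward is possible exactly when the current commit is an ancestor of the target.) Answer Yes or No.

A fast-forward from M to J is possible iff M is an ancestor of J.
Ancestors of J: {C, E, J, L, O}.
M is not among them, so fast-forward is not possible.

No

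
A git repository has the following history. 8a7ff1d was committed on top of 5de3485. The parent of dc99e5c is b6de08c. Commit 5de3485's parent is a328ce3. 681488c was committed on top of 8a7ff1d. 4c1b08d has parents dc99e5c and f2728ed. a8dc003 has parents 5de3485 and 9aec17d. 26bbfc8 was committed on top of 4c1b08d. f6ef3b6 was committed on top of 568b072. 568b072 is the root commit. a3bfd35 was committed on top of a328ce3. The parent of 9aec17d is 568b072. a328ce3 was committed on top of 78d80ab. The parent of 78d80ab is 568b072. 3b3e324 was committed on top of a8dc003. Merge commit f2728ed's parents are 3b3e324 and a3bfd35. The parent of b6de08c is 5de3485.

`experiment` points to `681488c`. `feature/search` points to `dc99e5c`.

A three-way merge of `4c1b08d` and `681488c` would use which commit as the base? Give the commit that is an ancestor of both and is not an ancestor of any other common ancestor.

Ancestors of 4c1b08d: {3b3e324, 4c1b08d, 568b072, 5de3485, 78d80ab, 9aec17d, a328ce3, a3bfd35, a8dc003, b6de08c, dc99e5c, f2728ed}.
Ancestors of 681488c: {568b072, 5de3485, 681488c, 78d80ab, 8a7ff1d, a328ce3}.
Common ancestors: {568b072, 5de3485, 78d80ab, a328ce3}.
Among these, 5de3485 is not an ancestor of any other common ancestor — it is the merge base.

5de3485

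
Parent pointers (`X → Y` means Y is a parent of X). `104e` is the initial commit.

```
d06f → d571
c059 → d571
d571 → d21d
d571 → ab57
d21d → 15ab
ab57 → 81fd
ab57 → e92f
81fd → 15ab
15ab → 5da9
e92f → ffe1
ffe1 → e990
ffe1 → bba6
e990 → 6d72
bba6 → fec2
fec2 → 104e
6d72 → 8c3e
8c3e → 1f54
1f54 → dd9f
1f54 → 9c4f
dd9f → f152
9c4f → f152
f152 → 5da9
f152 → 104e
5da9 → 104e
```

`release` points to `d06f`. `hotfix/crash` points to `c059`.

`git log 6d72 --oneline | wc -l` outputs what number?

8

Walking parent pointers from 6d72: reachable set = {104e, 1f54, 5da9, 6d72, 8c3e, 9c4f, dd9f, f152}.
That is 8 commits.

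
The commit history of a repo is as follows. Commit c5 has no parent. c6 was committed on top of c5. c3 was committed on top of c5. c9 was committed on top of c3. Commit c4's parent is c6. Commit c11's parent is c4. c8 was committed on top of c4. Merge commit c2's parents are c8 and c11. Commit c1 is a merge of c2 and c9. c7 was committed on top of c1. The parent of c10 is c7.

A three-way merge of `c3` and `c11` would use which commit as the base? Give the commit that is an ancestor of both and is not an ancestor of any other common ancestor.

c5

Ancestors of c3: {c3, c5}.
Ancestors of c11: {c11, c4, c5, c6}.
Common ancestors: {c5}.
The only common ancestor is c5, so it is the merge base.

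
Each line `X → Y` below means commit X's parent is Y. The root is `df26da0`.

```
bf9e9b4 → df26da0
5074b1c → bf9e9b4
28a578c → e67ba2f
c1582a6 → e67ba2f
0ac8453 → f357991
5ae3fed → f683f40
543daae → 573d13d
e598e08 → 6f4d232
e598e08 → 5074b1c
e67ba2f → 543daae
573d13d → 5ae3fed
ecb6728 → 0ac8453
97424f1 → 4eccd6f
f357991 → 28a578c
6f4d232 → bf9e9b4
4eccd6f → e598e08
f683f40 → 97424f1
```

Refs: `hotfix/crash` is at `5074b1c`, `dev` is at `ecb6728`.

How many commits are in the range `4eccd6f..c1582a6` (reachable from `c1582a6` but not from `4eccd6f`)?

Reachable from c1582a6: {4eccd6f, 5074b1c, 543daae, 573d13d, 5ae3fed, 6f4d232, 97424f1, bf9e9b4, c1582a6, df26da0, e598e08, e67ba2f, f683f40}.
Reachable from 4eccd6f: {4eccd6f, 5074b1c, 6f4d232, bf9e9b4, df26da0, e598e08}.
In c1582a6's history but not 4eccd6f's: {543daae, 573d13d, 5ae3fed, 97424f1, c1582a6, e67ba2f, f683f40} — 7 commits.

7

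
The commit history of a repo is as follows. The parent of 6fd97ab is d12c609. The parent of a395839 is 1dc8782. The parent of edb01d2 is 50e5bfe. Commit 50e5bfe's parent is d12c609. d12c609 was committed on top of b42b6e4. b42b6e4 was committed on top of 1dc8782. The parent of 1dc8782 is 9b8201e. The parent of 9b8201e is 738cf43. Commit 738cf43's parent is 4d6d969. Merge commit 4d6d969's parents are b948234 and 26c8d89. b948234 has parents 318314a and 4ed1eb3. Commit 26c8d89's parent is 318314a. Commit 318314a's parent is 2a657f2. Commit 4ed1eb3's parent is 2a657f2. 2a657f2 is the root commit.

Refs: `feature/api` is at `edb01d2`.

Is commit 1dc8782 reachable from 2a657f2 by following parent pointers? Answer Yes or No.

Ancestors of 2a657f2: {2a657f2}.
1dc8782 is not in that set, so it is not an ancestor of 2a657f2.

No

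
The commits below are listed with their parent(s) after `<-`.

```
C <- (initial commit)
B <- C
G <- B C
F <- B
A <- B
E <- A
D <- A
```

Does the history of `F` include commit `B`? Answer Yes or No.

Yes

Ancestors of F (commits reachable by following parents): {B, C, F}.
B is in that set, so it is an ancestor of F.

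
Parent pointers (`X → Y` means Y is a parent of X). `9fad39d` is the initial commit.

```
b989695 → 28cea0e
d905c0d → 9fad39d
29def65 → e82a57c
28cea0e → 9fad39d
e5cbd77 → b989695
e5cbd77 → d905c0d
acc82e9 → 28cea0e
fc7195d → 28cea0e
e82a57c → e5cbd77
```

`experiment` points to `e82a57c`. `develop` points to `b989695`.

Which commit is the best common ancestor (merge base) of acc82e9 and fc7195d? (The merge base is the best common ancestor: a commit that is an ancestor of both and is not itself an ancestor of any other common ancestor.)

28cea0e

Ancestors of acc82e9: {28cea0e, 9fad39d, acc82e9}.
Ancestors of fc7195d: {28cea0e, 9fad39d, fc7195d}.
Common ancestors: {28cea0e, 9fad39d}.
Among these, 28cea0e is not an ancestor of any other common ancestor — it is the merge base.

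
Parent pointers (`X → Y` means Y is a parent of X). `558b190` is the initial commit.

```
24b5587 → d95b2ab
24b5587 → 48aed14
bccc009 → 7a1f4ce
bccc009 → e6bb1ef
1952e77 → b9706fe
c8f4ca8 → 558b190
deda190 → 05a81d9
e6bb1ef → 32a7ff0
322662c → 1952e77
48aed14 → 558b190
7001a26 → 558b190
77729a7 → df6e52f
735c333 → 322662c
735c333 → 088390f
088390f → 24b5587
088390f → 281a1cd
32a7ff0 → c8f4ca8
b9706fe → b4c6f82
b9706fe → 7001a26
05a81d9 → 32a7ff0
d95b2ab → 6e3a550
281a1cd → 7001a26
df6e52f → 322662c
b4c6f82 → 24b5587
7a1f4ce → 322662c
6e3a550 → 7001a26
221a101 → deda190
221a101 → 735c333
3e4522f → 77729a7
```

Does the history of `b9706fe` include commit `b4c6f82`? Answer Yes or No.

Ancestors of b9706fe (commits reachable by following parents): {24b5587, 48aed14, 558b190, 6e3a550, 7001a26, b4c6f82, b9706fe, d95b2ab}.
b4c6f82 is in that set, so it is an ancestor of b9706fe.

Yes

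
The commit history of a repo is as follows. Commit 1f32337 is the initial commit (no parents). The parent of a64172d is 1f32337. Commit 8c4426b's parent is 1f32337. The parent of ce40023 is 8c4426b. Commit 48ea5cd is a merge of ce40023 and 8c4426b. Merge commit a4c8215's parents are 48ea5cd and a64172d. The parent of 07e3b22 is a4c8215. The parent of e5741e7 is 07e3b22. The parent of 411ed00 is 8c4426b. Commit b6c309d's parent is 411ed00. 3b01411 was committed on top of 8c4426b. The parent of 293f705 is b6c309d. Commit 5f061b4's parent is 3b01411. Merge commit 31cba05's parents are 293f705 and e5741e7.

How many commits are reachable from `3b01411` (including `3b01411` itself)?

Walking parent pointers from 3b01411: reachable set = {1f32337, 3b01411, 8c4426b}.
That is 3 commits.

3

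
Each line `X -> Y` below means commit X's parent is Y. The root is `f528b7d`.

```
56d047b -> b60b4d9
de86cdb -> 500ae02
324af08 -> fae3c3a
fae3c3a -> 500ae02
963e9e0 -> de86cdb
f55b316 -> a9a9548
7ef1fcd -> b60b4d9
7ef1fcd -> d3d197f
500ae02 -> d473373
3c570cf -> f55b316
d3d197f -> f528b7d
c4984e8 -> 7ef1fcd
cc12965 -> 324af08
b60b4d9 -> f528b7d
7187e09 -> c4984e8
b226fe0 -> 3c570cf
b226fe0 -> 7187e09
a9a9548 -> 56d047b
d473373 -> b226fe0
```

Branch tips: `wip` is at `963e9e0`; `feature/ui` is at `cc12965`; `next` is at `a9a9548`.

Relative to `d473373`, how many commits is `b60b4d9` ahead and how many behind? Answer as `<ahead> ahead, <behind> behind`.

0 ahead, 10 behind

Reachable from b60b4d9: {b60b4d9, f528b7d}.
Reachable from d473373: {3c570cf, 56d047b, 7187e09, 7ef1fcd, a9a9548, b226fe0, b60b4d9, c4984e8, d3d197f, d473373, f528b7d, f55b316}.
Only in b60b4d9's history (ahead): {} — 0.
Only in d473373's history (behind): {3c570cf, 56d047b, 7187e09, 7ef1fcd, a9a9548, b226fe0, c4984e8, d3d197f, d473373, f55b316} — 10.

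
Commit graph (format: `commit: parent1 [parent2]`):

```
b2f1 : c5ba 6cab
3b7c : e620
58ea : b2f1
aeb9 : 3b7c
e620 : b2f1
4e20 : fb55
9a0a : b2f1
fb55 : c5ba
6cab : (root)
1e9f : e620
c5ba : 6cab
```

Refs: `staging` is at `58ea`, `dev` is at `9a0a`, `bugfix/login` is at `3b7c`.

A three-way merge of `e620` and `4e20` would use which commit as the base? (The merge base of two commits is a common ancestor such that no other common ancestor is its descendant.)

Ancestors of e620: {6cab, b2f1, c5ba, e620}.
Ancestors of 4e20: {4e20, 6cab, c5ba, fb55}.
Common ancestors: {6cab, c5ba}.
Among these, c5ba is not an ancestor of any other common ancestor — it is the merge base.

c5ba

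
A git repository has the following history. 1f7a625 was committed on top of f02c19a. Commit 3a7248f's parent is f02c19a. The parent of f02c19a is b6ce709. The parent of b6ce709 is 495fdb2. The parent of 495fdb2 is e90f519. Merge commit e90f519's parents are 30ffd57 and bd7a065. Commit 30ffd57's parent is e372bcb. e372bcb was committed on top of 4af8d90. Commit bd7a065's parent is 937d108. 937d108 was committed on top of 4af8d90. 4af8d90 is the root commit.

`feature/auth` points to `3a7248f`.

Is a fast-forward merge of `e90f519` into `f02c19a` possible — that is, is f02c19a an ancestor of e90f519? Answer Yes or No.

A fast-forward from f02c19a to e90f519 is possible iff f02c19a is an ancestor of e90f519.
Ancestors of e90f519: {30ffd57, 4af8d90, 937d108, bd7a065, e372bcb, e90f519}.
f02c19a is not among them, so fast-forward is not possible.

No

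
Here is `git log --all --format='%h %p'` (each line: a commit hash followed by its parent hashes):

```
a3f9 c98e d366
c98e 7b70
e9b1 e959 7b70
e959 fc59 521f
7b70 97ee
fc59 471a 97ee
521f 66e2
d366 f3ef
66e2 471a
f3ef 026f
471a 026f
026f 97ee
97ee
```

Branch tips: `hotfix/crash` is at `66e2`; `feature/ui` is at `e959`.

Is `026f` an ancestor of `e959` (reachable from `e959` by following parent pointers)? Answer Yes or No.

Yes

Ancestors of e959 (commits reachable by following parents): {026f, 471a, 521f, 66e2, 97ee, e959, fc59}.
026f is in that set, so it is an ancestor of e959.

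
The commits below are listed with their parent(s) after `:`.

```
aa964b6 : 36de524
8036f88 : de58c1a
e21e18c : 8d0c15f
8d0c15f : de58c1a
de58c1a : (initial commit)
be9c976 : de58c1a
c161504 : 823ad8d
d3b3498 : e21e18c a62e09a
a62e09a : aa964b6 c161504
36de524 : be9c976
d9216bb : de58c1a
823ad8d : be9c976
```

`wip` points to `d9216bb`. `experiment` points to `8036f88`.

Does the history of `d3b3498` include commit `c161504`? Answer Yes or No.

Ancestors of d3b3498 (commits reachable by following parents): {36de524, 823ad8d, 8d0c15f, a62e09a, aa964b6, be9c976, c161504, d3b3498, de58c1a, e21e18c}.
c161504 is in that set, so it is an ancestor of d3b3498.

Yes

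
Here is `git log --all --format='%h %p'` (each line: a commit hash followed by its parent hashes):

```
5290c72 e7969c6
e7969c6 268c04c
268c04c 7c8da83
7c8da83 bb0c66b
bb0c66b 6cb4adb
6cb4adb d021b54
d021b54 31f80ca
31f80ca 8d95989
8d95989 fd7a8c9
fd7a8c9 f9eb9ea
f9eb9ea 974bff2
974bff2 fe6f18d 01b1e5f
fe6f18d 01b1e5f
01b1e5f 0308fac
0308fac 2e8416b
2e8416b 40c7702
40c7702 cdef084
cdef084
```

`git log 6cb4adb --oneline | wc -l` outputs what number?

Walking parent pointers from 6cb4adb: reachable set = {01b1e5f, 0308fac, 2e8416b, 31f80ca, 40c7702, 6cb4adb, 8d95989, 974bff2, cdef084, d021b54, f9eb9ea, fd7a8c9, fe6f18d}.
That is 13 commits.

13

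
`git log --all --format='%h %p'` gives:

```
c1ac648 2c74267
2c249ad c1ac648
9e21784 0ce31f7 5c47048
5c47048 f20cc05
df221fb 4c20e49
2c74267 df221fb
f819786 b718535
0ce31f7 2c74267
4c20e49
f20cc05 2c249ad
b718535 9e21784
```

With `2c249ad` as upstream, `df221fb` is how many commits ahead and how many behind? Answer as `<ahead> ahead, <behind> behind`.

Reachable from df221fb: {4c20e49, df221fb}.
Reachable from 2c249ad: {2c249ad, 2c74267, 4c20e49, c1ac648, df221fb}.
Only in df221fb's history (ahead): {} — 0.
Only in 2c249ad's history (behind): {2c249ad, 2c74267, c1ac648} — 3.

0 ahead, 3 behind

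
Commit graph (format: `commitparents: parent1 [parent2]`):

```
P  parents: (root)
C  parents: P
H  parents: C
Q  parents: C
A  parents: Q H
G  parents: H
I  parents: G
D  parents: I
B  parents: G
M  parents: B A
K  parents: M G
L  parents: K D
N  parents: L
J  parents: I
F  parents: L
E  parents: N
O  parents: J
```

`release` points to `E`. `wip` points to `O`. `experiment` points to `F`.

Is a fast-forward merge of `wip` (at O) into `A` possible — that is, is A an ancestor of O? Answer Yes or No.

A fast-forward from A to O is possible iff A is an ancestor of O.
Ancestors of O: {C, G, H, I, J, O, P}.
A is not among them, so fast-forward is not possible.

No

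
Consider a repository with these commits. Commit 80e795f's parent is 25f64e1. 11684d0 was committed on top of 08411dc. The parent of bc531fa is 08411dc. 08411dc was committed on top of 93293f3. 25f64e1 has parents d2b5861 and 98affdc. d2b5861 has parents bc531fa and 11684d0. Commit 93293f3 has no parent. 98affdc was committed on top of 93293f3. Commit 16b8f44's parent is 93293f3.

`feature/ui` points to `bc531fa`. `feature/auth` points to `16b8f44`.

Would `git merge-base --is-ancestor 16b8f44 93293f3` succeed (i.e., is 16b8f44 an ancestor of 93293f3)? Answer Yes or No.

Ancestors of 93293f3: {93293f3}.
16b8f44 is not in that set, so it is not an ancestor of 93293f3.

No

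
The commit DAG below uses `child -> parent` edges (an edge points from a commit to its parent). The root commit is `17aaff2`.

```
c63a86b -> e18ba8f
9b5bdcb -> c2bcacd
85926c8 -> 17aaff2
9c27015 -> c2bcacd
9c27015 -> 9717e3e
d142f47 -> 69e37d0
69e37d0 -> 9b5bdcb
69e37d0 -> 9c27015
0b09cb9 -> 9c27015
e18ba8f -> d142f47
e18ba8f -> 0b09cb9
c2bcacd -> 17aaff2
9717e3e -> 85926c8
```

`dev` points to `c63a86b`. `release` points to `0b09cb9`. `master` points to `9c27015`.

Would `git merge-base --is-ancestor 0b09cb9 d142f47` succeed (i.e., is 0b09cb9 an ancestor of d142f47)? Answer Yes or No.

No

Ancestors of d142f47: {17aaff2, 69e37d0, 85926c8, 9717e3e, 9b5bdcb, 9c27015, c2bcacd, d142f47}.
0b09cb9 is not in that set, so it is not an ancestor of d142f47.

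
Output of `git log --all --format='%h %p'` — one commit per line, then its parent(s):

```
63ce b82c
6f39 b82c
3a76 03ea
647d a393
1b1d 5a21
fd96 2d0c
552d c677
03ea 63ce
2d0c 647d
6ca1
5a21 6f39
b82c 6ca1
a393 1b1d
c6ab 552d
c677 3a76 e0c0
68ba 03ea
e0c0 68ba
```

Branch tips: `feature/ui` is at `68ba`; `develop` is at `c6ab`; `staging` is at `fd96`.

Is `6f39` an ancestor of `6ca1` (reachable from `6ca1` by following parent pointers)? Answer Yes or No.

Ancestors of 6ca1: {6ca1}.
6f39 is not in that set, so it is not an ancestor of 6ca1.

No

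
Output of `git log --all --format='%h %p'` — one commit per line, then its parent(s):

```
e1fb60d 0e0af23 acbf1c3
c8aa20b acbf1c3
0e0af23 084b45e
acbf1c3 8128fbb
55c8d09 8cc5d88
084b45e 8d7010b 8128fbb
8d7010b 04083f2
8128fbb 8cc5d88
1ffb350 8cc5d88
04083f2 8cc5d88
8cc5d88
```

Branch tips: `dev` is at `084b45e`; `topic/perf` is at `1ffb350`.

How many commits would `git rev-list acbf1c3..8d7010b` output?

2

Reachable from 8d7010b: {04083f2, 8cc5d88, 8d7010b}.
Reachable from acbf1c3: {8128fbb, 8cc5d88, acbf1c3}.
In 8d7010b's history but not acbf1c3's: {04083f2, 8d7010b} — 2 commits.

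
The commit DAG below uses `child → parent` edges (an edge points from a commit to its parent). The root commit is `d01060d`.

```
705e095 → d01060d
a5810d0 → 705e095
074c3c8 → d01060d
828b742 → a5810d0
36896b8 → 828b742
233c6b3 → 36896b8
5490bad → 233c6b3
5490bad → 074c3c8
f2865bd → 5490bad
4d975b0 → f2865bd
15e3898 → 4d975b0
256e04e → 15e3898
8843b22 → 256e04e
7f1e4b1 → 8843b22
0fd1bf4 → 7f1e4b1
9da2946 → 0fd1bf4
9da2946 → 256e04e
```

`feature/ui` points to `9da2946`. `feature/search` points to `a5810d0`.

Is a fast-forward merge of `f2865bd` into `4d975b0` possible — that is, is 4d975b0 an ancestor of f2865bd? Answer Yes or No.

No

A fast-forward from 4d975b0 to f2865bd is possible iff 4d975b0 is an ancestor of f2865bd.
Ancestors of f2865bd: {074c3c8, 233c6b3, 36896b8, 5490bad, 705e095, 828b742, a5810d0, d01060d, f2865bd}.
4d975b0 is not among them, so fast-forward is not possible.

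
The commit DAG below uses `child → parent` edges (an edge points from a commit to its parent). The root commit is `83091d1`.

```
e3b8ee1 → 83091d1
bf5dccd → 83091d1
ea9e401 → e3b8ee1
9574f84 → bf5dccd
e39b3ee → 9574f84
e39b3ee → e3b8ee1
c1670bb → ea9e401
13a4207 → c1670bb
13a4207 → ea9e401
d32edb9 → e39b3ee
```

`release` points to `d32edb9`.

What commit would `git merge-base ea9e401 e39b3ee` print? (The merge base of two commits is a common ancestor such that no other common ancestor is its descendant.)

Ancestors of ea9e401: {83091d1, e3b8ee1, ea9e401}.
Ancestors of e39b3ee: {83091d1, 9574f84, bf5dccd, e39b3ee, e3b8ee1}.
Common ancestors: {83091d1, e3b8ee1}.
Among these, e3b8ee1 is not an ancestor of any other common ancestor — it is the merge base.

e3b8ee1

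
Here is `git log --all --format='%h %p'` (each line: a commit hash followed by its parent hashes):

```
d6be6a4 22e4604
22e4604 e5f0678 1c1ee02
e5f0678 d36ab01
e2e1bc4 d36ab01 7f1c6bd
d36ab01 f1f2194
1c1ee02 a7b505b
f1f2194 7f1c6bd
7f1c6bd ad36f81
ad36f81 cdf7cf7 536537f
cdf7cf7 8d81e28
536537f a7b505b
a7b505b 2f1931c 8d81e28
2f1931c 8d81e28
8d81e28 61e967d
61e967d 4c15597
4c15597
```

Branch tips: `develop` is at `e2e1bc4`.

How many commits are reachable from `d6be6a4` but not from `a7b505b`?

Reachable from d6be6a4: {1c1ee02, 22e4604, 2f1931c, 4c15597, 536537f, 61e967d, 7f1c6bd, 8d81e28, a7b505b, ad36f81, cdf7cf7, d36ab01, d6be6a4, e5f0678, f1f2194}.
Reachable from a7b505b: {2f1931c, 4c15597, 61e967d, 8d81e28, a7b505b}.
In d6be6a4's history but not a7b505b's: {1c1ee02, 22e4604, 536537f, 7f1c6bd, ad36f81, cdf7cf7, d36ab01, d6be6a4, e5f0678, f1f2194} — 10 commits.

10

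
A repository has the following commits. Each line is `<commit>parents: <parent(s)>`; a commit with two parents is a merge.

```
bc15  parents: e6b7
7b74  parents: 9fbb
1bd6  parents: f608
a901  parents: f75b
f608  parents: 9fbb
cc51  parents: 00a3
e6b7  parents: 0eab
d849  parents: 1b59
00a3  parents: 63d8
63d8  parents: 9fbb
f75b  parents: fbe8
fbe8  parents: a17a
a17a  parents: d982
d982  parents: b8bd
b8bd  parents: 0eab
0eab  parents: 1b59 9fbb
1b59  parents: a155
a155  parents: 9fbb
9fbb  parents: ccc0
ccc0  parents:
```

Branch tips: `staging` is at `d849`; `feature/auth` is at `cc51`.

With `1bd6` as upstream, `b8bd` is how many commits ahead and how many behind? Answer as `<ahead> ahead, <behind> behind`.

4 ahead, 2 behind

Reachable from b8bd: {0eab, 1b59, 9fbb, a155, b8bd, ccc0}.
Reachable from 1bd6: {1bd6, 9fbb, ccc0, f608}.
Only in b8bd's history (ahead): {0eab, 1b59, a155, b8bd} — 4.
Only in 1bd6's history (behind): {1bd6, f608} — 2.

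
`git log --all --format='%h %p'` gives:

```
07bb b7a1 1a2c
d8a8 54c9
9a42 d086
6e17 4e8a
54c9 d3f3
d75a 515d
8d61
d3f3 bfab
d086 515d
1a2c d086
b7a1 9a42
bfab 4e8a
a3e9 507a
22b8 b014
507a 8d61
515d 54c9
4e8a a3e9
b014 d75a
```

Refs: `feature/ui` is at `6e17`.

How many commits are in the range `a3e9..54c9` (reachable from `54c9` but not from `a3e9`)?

4

Reachable from 54c9: {4e8a, 507a, 54c9, 8d61, a3e9, bfab, d3f3}.
Reachable from a3e9: {507a, 8d61, a3e9}.
In 54c9's history but not a3e9's: {4e8a, 54c9, bfab, d3f3} — 4 commits.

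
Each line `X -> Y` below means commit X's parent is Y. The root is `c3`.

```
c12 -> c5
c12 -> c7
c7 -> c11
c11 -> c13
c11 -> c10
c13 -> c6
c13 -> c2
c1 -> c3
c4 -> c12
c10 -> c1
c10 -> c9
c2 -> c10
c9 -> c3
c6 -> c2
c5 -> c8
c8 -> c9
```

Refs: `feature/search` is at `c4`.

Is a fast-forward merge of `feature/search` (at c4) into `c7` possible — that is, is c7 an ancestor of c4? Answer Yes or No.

A fast-forward from c7 to c4 is possible iff c7 is an ancestor of c4.
Ancestors of c4: {c1, c10, c11, c12, c13, c2, c3, c4, c5, c6, c7, c8, c9}.
c7 is among them, so fast-forward is possible.

Yes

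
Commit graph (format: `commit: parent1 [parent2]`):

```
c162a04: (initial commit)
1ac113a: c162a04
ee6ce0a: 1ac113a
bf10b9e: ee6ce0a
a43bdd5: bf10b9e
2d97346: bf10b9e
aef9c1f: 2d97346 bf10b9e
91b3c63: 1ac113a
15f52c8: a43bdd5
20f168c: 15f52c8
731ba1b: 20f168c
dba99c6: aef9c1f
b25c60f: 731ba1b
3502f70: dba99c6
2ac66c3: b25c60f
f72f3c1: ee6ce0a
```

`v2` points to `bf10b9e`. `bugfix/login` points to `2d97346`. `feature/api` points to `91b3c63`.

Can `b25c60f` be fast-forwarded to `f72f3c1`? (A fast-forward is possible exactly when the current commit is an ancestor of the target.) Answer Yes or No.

A fast-forward from b25c60f to f72f3c1 is possible iff b25c60f is an ancestor of f72f3c1.
Ancestors of f72f3c1: {1ac113a, c162a04, ee6ce0a, f72f3c1}.
b25c60f is not among them, so fast-forward is not possible.

No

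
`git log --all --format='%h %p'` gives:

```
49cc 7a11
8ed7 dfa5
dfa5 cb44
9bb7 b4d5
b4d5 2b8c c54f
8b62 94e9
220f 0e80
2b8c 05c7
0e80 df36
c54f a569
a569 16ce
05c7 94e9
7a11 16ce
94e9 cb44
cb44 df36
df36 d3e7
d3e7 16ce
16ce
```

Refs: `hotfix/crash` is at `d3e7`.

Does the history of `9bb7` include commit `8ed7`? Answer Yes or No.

Ancestors of 9bb7: {05c7, 16ce, 2b8c, 94e9, 9bb7, a569, b4d5, c54f, cb44, d3e7, df36}.
8ed7 is not in that set, so it is not an ancestor of 9bb7.

No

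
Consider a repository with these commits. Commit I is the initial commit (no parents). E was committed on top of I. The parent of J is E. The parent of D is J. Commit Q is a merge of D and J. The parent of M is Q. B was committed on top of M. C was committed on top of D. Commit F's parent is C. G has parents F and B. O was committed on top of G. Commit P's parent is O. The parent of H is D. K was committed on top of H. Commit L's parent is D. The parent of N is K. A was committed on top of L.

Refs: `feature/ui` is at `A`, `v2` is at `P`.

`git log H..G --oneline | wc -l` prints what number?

6

Reachable from G: {B, C, D, E, F, G, I, J, M, Q}.
Reachable from H: {D, E, H, I, J}.
In G's history but not H's: {B, C, F, G, M, Q} — 6 commits.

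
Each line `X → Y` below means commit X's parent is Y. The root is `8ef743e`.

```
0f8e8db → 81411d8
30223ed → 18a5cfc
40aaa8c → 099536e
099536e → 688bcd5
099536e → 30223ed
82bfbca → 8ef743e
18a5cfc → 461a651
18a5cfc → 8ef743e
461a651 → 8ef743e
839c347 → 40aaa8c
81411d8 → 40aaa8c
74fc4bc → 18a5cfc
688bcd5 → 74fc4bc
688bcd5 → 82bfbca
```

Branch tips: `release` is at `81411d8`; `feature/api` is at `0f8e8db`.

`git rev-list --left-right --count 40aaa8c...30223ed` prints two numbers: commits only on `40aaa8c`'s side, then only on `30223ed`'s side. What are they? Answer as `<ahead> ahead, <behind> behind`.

5 ahead, 0 behind

Reachable from 40aaa8c: {099536e, 18a5cfc, 30223ed, 40aaa8c, 461a651, 688bcd5, 74fc4bc, 82bfbca, 8ef743e}.
Reachable from 30223ed: {18a5cfc, 30223ed, 461a651, 8ef743e}.
Only in 40aaa8c's history (ahead): {099536e, 40aaa8c, 688bcd5, 74fc4bc, 82bfbca} — 5.
Only in 30223ed's history (behind): {} — 0.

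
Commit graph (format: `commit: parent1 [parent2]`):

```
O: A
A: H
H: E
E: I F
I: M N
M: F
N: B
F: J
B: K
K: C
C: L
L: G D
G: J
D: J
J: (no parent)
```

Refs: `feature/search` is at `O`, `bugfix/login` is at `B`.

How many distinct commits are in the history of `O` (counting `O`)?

15

Walking parent pointers from O: reachable set = {A, B, C, D, E, F, G, H, I, J, K, L, M, N, O}.
That is 15 commits.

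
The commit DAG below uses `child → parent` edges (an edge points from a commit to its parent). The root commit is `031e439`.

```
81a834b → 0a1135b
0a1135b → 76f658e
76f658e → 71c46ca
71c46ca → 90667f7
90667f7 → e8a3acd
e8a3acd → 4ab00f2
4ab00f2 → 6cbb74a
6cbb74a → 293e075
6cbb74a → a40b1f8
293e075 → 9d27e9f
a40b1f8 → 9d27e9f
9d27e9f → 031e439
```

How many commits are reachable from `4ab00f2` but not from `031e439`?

5

Reachable from 4ab00f2: {031e439, 293e075, 4ab00f2, 6cbb74a, 9d27e9f, a40b1f8}.
Reachable from 031e439: {031e439}.
In 4ab00f2's history but not 031e439's: {293e075, 4ab00f2, 6cbb74a, 9d27e9f, a40b1f8} — 5 commits.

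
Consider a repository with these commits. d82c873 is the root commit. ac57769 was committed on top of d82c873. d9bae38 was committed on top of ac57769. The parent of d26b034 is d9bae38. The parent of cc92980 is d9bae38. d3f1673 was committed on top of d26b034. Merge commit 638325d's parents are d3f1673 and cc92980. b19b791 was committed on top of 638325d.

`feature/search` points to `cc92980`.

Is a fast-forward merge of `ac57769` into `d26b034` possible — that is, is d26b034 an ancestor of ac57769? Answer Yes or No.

No

A fast-forward from d26b034 to ac57769 is possible iff d26b034 is an ancestor of ac57769.
Ancestors of ac57769: {ac57769, d82c873}.
d26b034 is not among them, so fast-forward is not possible.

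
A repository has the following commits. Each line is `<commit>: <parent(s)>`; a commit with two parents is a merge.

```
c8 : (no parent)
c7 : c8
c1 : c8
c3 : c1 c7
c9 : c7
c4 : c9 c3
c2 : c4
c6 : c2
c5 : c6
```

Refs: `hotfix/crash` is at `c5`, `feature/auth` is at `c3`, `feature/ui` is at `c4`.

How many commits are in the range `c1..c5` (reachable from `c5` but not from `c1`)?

Reachable from c5: {c1, c2, c3, c4, c5, c6, c7, c8, c9}.
Reachable from c1: {c1, c8}.
In c5's history but not c1's: {c2, c3, c4, c5, c6, c7, c9} — 7 commits.

7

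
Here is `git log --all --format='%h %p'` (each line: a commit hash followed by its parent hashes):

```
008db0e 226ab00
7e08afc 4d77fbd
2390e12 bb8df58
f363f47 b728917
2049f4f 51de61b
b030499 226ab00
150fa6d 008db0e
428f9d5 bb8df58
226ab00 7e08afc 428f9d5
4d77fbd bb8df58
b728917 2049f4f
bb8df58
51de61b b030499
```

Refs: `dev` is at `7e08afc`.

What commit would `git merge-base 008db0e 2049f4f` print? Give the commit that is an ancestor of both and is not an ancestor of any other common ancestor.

Ancestors of 008db0e: {008db0e, 226ab00, 428f9d5, 4d77fbd, 7e08afc, bb8df58}.
Ancestors of 2049f4f: {2049f4f, 226ab00, 428f9d5, 4d77fbd, 51de61b, 7e08afc, b030499, bb8df58}.
Common ancestors: {226ab00, 428f9d5, 4d77fbd, 7e08afc, bb8df58}.
Among these, 226ab00 is not an ancestor of any other common ancestor — it is the merge base.

226ab00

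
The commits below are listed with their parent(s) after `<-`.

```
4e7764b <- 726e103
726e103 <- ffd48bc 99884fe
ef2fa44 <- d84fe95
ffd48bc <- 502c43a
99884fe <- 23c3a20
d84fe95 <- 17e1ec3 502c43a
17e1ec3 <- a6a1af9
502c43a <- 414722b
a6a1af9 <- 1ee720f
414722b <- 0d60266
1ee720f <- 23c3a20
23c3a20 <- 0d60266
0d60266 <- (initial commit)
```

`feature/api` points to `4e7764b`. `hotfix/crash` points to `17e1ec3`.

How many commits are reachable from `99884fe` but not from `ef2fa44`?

Reachable from 99884fe: {0d60266, 23c3a20, 99884fe}.
Reachable from ef2fa44: {0d60266, 17e1ec3, 1ee720f, 23c3a20, 414722b, 502c43a, a6a1af9, d84fe95, ef2fa44}.
In 99884fe's history but not ef2fa44's: {99884fe} — 1 commit.

1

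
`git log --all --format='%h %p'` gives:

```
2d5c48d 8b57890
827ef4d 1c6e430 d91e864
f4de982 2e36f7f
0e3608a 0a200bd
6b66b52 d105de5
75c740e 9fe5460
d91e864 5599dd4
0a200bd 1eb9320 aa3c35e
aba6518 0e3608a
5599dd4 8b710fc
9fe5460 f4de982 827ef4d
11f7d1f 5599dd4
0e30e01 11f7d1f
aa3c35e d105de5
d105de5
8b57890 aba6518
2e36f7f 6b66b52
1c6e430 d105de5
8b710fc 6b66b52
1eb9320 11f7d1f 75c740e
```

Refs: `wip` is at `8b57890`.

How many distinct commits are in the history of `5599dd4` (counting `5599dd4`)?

4

Walking parent pointers from 5599dd4: reachable set = {5599dd4, 6b66b52, 8b710fc, d105de5}.
That is 4 commits.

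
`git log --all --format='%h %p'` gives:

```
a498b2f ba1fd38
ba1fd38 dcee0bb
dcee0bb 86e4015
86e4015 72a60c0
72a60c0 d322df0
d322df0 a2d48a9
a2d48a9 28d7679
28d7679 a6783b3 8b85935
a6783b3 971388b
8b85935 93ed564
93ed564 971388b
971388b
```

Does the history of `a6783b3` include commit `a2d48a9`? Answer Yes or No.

Ancestors of a6783b3: {971388b, a6783b3}.
a2d48a9 is not in that set, so it is not an ancestor of a6783b3.

No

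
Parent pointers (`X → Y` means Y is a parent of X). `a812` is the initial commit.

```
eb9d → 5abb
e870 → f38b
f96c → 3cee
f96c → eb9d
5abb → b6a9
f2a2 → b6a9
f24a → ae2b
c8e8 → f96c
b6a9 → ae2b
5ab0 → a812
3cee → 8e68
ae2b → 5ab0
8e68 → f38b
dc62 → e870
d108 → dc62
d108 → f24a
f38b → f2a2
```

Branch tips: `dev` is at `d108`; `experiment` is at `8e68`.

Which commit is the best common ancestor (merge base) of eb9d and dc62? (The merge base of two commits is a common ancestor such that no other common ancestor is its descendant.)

b6a9

Ancestors of eb9d: {5ab0, 5abb, a812, ae2b, b6a9, eb9d}.
Ancestors of dc62: {5ab0, a812, ae2b, b6a9, dc62, e870, f2a2, f38b}.
Common ancestors: {5ab0, a812, ae2b, b6a9}.
Among these, b6a9 is not an ancestor of any other common ancestor — it is the merge base.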